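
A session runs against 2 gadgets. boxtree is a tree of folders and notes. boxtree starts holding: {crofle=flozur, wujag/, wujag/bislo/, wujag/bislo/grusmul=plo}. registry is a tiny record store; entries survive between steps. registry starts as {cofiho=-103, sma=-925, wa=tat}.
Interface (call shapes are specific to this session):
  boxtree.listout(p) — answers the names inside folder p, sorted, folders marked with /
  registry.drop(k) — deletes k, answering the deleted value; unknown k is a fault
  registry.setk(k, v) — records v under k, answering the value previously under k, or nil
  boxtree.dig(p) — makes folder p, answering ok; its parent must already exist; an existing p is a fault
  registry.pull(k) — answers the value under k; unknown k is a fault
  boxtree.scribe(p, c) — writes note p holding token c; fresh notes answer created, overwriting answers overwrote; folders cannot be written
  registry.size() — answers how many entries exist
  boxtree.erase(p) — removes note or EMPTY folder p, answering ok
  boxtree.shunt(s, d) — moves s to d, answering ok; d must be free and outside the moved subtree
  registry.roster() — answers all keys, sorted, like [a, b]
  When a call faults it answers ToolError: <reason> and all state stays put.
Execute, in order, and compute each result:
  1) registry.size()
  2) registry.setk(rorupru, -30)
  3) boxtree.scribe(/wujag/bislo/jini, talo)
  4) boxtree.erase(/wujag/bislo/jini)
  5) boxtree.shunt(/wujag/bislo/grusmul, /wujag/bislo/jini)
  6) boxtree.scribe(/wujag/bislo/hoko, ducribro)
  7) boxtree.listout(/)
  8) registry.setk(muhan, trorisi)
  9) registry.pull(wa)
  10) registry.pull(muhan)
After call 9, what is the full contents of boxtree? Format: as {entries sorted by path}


Answer: {crofle=flozur, wujag/, wujag/bislo/, wujag/bislo/hoko=ducribro, wujag/bislo/jini=plo}

Derivation:
~$ registry.size
  3
~$ registry.setk k='rorupru' v='-30'
  nil
~$ boxtree.scribe p='/wujag/bislo/jini' c='talo'
  created
~$ boxtree.erase p='/wujag/bislo/jini'
  ok
~$ boxtree.shunt s='/wujag/bislo/grusmul' d='/wujag/bislo/jini'
  ok
~$ boxtree.scribe p='/wujag/bislo/hoko' c='ducribro'
  created
~$ boxtree.listout p='/'
  [crofle, wujag/]
~$ registry.setk k='muhan' v='trorisi'
  nil
~$ registry.pull k='wa'
  tat
~$ registry.pull k='muhan'
  trorisi


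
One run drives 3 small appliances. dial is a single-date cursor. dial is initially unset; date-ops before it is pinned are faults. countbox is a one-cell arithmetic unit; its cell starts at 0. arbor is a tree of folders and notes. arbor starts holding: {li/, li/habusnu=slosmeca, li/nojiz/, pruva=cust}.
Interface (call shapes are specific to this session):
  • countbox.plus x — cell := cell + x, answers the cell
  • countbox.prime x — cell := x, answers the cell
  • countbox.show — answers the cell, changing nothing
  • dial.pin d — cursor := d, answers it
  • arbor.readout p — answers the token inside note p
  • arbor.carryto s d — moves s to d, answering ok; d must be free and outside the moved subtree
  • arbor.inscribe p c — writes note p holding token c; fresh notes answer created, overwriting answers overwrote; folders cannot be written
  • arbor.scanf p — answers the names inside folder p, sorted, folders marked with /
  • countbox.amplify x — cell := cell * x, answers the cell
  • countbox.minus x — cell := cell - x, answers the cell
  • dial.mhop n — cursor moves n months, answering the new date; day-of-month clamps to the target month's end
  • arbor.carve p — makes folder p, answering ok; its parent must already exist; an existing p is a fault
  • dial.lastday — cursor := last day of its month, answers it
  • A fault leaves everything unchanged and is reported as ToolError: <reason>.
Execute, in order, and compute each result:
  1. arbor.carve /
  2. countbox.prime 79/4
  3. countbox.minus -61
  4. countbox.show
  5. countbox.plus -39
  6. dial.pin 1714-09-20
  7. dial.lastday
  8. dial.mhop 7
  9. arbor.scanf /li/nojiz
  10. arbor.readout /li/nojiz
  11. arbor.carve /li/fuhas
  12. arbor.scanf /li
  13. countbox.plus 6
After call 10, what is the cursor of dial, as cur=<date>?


Answer: cur=1715-04-30

Derivation:
I use carve passing p='/', and get ToolError: exists.
Invoking prime passing x='79/4', giving 79/4.
I call minus passing x='-61', yielding 323/4.
I try show(): 323/4.
I use plus passing x='-39', and get 167/4.
Using pin passing d='1714-09-20', → 1714-09-20.
Using lastday(), giving 1714-09-30.
I use mhop passing n='7', and observe 1715-04-30.
I call scanf passing p='/li/nojiz', and see [].
I call readout passing p='/li/nojiz', — result: ToolError: is a directory.
I invoke carve passing p='/li/fuhas', giving ok.
I try scanf passing p='/li', and observe [fuhas/, habusnu, nojiz/].
I call plus passing x='6', giving 191/4.


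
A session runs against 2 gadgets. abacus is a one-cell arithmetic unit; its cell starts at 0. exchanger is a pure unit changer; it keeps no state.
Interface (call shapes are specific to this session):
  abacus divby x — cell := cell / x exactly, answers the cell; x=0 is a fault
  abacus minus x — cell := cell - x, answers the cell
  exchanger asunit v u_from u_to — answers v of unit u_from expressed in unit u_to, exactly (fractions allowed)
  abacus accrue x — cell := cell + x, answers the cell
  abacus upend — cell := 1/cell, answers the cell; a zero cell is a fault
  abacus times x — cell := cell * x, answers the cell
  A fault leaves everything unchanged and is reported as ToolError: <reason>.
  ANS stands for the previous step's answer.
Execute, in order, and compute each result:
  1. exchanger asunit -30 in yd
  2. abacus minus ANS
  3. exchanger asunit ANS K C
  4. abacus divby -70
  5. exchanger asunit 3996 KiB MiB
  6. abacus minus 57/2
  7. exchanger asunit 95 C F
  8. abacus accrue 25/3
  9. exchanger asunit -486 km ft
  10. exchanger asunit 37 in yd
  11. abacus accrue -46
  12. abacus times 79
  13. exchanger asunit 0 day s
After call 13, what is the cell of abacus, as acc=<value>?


# exchanger asunit(v: -30, u_from: in, u_to: yd) : -5/6
# abacus minus(x: ANS) : 5/6
# exchanger asunit(v: ANS, u_from: K, u_to: C) : -16339/60
# abacus divby(x: -70) : -1/84
# exchanger asunit(v: 3996, u_from: KiB, u_to: MiB) : 999/256
# abacus minus(x: 57/2) : -2395/84
# exchanger asunit(v: 95, u_from: C, u_to: F) : 203
# abacus accrue(x: 25/3) : -565/28
# exchanger asunit(v: -486, u_from: km, u_to: ft) : -202500000/127
# exchanger asunit(v: 37, u_from: in, u_to: yd) : 37/36
# abacus accrue(x: -46) : -1853/28
# abacus times(x: 79) : -146387/28
# exchanger asunit(v: 0, u_from: day, u_to: s) : 0

Answer: acc=-146387/28


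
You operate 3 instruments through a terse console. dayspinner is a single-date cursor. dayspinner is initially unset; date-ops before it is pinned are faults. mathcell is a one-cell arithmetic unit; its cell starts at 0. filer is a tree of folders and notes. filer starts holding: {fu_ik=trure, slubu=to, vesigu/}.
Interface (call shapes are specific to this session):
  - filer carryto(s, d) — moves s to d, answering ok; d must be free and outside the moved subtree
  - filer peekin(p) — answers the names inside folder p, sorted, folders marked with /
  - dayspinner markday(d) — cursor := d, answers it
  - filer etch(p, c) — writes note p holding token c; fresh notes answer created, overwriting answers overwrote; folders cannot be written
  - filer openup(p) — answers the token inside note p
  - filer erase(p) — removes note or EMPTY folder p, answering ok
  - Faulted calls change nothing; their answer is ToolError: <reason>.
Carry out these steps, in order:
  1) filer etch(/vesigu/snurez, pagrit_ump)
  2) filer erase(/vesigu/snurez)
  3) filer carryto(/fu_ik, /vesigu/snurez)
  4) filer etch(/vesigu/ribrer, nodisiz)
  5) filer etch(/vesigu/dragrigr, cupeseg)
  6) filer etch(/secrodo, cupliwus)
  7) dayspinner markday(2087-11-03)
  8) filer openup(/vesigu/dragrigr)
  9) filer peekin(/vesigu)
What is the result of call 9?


CALL filer etch[p→/vesigu/snurez; c→pagrit_ump]
RET  created
CALL filer erase[p→/vesigu/snurez]
RET  ok
CALL filer carryto[s→/fu_ik; d→/vesigu/snurez]
RET  ok
CALL filer etch[p→/vesigu/ribrer; c→nodisiz]
RET  created
CALL filer etch[p→/vesigu/dragrigr; c→cupeseg]
RET  created
CALL filer etch[p→/secrodo; c→cupliwus]
RET  created
CALL dayspinner markday[d→2087-11-03]
RET  2087-11-03
CALL filer openup[p→/vesigu/dragrigr]
RET  cupeseg
CALL filer peekin[p→/vesigu]
RET  [dragrigr, ribrer, snurez]

Answer: [dragrigr, ribrer, snurez]


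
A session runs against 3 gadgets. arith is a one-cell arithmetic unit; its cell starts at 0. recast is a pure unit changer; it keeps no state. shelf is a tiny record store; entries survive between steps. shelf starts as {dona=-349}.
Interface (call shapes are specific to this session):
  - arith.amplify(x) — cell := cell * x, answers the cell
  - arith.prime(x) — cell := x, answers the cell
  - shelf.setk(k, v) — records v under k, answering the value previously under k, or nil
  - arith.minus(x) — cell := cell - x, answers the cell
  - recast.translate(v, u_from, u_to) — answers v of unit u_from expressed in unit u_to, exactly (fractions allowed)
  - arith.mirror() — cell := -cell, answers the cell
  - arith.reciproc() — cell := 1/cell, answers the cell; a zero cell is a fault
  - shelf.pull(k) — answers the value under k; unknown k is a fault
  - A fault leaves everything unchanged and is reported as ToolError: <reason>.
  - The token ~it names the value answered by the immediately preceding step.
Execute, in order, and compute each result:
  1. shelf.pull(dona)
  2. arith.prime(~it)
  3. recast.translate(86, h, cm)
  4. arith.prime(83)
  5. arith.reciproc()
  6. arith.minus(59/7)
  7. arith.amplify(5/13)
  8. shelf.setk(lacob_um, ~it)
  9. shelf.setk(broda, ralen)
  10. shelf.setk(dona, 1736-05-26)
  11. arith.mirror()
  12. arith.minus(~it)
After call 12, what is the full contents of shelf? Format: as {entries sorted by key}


Answer: {broda=ralen, dona=1736-05-26, lacob_um=-24450/7553}

Derivation:
Do: pull[k=dona]
See: -349
Do: prime[x=~it]
See: -349
Do: translate[v=86; u_from=h; u_to=cm]
See: ToolError: incompatible units
Do: prime[x=83]
See: 83
Do: reciproc[]
See: 1/83
Do: minus[x=59/7]
See: -4890/581
Do: amplify[x=5/13]
See: -24450/7553
Do: setk[k=lacob_um; v=~it]
See: nil
Do: setk[k=broda; v=ralen]
See: nil
Do: setk[k=dona; v=1736-05-26]
See: -349
Do: mirror[]
See: 24450/7553
Do: minus[x=~it]
See: 0


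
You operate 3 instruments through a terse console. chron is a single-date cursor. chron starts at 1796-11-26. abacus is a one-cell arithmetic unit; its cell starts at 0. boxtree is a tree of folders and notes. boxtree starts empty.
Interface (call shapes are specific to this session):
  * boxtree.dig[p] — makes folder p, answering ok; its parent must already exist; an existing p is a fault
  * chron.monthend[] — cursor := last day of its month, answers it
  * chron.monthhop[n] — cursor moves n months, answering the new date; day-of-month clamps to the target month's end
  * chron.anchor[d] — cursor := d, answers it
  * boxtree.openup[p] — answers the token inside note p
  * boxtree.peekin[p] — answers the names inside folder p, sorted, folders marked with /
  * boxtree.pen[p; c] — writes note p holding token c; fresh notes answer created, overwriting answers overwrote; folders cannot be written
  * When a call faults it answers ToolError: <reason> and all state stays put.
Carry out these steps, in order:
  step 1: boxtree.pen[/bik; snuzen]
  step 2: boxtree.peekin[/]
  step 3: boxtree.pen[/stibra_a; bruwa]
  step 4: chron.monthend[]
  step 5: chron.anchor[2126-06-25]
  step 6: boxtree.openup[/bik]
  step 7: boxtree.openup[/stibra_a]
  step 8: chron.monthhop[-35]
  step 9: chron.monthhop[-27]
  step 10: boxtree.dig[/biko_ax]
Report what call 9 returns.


Answer: 2121-04-25

Derivation:
# boxtree.pen(/bik, snuzen) -> created
# boxtree.peekin(/) -> [bik]
# boxtree.pen(/stibra_a, bruwa) -> created
# chron.monthend() -> 1796-11-30
# chron.anchor(2126-06-25) -> 2126-06-25
# boxtree.openup(/bik) -> snuzen
# boxtree.openup(/stibra_a) -> bruwa
# chron.monthhop(-35) -> 2123-07-25
# chron.monthhop(-27) -> 2121-04-25
# boxtree.dig(/biko_ax) -> ok


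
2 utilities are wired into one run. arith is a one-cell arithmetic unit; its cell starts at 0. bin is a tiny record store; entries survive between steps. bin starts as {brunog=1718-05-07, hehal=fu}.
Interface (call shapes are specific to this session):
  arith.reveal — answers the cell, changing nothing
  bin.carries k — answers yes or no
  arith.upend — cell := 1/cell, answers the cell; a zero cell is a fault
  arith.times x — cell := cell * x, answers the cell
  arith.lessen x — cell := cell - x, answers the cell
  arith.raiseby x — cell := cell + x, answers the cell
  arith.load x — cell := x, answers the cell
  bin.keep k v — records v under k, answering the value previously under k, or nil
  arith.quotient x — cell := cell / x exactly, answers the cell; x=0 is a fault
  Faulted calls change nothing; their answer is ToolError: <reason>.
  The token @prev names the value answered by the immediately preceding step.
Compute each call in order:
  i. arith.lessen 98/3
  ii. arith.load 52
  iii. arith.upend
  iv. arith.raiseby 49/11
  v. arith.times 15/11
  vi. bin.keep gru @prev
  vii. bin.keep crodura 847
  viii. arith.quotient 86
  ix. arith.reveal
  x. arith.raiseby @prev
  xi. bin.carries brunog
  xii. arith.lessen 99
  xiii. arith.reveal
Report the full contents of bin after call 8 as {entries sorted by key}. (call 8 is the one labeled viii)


Answer: {brunog=1718-05-07, crodura=847, gru=38385/6292, hehal=fu}

Derivation:
==> arith.lessen(98/3)
<== -98/3
==> arith.load(52)
<== 52
==> arith.upend()
<== 1/52
==> arith.raiseby(49/11)
<== 2559/572
==> arith.times(15/11)
<== 38385/6292
==> bin.keep(gru, @prev)
<== nil
==> bin.keep(crodura, 847)
<== nil
==> arith.quotient(86)
<== 38385/541112
==> arith.reveal()
<== 38385/541112
==> arith.raiseby(@prev)
<== 38385/270556
==> bin.carries(brunog)
<== yes
==> arith.lessen(99)
<== -26746659/270556
==> arith.reveal()
<== -26746659/270556


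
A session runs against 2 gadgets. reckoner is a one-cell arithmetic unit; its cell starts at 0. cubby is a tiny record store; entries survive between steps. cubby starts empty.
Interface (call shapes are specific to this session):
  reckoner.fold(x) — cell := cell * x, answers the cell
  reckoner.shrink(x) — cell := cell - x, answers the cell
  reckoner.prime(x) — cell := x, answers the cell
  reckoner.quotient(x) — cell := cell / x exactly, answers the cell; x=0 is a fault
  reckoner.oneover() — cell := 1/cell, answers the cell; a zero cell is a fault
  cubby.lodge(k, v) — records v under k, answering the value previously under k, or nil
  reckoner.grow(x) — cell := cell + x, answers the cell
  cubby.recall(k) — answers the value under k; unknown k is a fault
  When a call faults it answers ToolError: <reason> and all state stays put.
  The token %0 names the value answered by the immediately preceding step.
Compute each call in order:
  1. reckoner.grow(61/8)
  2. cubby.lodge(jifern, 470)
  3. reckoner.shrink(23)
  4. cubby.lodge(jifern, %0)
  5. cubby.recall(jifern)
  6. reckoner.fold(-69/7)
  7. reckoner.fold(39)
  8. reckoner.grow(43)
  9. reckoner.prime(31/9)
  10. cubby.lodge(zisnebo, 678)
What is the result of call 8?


Answer: 333401/56

Derivation:
·→ reckoner.grow(61/8)
·← 61/8
·→ cubby.lodge(jifern, 470)
·← nil
·→ reckoner.shrink(23)
·← -123/8
·→ cubby.lodge(jifern, %0)
·← 470
·→ cubby.recall(jifern)
·← -123/8
·→ reckoner.fold(-69/7)
·← 8487/56
·→ reckoner.fold(39)
·← 330993/56
·→ reckoner.grow(43)
·← 333401/56
·→ reckoner.prime(31/9)
·← 31/9
·→ cubby.lodge(zisnebo, 678)
·← nil


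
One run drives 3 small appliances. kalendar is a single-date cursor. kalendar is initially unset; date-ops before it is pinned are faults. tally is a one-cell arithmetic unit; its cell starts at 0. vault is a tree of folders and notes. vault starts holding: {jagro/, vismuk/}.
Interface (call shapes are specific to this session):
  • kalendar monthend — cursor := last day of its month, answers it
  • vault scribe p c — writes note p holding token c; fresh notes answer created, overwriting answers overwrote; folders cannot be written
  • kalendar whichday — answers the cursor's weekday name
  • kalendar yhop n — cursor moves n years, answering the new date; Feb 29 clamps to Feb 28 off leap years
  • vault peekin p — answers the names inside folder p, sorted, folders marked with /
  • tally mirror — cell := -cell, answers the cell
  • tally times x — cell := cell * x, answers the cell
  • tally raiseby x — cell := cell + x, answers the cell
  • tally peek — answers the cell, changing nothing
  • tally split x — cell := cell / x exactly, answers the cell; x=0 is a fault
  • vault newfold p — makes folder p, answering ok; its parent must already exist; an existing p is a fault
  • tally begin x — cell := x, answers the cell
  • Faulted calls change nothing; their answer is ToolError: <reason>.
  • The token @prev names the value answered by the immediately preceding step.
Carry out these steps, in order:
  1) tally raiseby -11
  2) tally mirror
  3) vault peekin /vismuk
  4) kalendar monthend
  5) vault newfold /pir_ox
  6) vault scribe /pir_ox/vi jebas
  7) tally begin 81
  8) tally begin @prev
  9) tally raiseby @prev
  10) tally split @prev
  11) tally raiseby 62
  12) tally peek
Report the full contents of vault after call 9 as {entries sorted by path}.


Answer: {jagro/, pir_ox/, pir_ox/vi=jebas, vismuk/}

Derivation:
Act: tally raiseby[x→-11]
Obs: -11
Act: tally mirror[]
Obs: 11
Act: vault peekin[p→/vismuk]
Obs: []
Act: kalendar monthend[]
Obs: ToolError: no date set
Act: vault newfold[p→/pir_ox]
Obs: ok
Act: vault scribe[p→/pir_ox/vi; c→jebas]
Obs: created
Act: tally begin[x→81]
Obs: 81
Act: tally begin[x→@prev]
Obs: 81
Act: tally raiseby[x→@prev]
Obs: 162
Act: tally split[x→@prev]
Obs: 1
Act: tally raiseby[x→62]
Obs: 63
Act: tally peek[]
Obs: 63


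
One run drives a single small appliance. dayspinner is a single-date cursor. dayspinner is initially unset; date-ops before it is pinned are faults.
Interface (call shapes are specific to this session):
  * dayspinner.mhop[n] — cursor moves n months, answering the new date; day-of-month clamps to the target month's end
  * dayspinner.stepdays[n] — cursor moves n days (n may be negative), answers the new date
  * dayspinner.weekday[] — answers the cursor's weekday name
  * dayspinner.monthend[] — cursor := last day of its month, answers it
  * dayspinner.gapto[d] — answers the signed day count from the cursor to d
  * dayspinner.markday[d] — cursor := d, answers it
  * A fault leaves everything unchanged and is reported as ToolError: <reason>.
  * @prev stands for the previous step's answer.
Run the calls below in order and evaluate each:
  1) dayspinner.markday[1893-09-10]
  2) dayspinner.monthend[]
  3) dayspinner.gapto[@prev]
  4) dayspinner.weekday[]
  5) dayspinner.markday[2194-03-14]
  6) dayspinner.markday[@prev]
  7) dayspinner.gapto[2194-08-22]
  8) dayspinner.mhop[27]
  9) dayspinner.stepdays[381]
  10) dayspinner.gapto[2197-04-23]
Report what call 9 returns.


Invoking markday(d→1893-09-10), which returns 1893-09-10.
I run monthend(), which returns 1893-09-30.
Next I call gapto(d→@prev), giving 0.
I call weekday(), yielding Saturday.
Using markday(d→2194-03-14), → 2194-03-14.
I try markday(d→@prev), giving 2194-03-14.
I try gapto(d→2194-08-22), and get 161.
I run mhop(n→27), and get 2196-06-14.
I call stepdays(n→381), — result: 2197-06-30.
I use gapto(d→2197-04-23), and observe -68.

Answer: 2197-06-30


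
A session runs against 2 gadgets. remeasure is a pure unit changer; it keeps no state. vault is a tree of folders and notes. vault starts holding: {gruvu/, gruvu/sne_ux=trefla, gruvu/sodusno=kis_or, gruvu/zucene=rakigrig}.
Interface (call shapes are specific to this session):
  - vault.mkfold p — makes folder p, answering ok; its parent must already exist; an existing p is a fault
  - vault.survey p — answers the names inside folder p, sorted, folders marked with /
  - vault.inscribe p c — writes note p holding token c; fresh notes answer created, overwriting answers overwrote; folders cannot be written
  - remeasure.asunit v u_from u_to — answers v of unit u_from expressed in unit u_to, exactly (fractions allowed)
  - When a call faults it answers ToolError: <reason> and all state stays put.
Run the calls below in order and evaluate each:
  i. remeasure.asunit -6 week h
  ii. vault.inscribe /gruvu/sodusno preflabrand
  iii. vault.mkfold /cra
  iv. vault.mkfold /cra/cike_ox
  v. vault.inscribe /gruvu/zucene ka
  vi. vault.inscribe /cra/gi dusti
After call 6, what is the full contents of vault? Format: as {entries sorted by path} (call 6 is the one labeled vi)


I use asunit passing v=-6, u_from=week, u_to=h, yielding -1008.
I use inscribe passing p=/gruvu/sodusno, c=preflabrand, and get overwrote.
Using mkfold passing p=/cra, and observe ok.
Using mkfold passing p=/cra/cike_ox, which returns ok.
Calling inscribe passing p=/gruvu/zucene, c=ka: overwrote.
Calling inscribe passing p=/cra/gi, c=dusti, giving created.

Answer: {cra/, cra/cike_ox/, cra/gi=dusti, gruvu/, gruvu/sne_ux=trefla, gruvu/sodusno=preflabrand, gruvu/zucene=ka}


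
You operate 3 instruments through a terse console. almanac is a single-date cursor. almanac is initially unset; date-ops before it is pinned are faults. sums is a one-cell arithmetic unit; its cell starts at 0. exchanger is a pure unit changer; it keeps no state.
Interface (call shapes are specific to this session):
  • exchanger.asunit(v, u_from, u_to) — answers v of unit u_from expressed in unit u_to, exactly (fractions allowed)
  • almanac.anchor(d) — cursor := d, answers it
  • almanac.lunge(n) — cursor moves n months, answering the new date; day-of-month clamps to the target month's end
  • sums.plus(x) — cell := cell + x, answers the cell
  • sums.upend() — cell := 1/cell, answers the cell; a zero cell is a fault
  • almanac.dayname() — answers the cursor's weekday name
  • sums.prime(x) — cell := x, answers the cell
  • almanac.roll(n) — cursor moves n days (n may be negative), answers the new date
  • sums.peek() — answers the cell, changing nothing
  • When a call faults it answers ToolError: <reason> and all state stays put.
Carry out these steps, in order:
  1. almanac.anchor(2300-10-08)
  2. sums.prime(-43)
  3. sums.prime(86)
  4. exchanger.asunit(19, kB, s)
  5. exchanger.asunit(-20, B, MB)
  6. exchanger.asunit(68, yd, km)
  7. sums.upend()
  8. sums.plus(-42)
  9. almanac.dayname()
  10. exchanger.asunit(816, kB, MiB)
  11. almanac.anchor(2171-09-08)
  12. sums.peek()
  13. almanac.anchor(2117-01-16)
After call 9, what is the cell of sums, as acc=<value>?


Answer: acc=-3611/86

Derivation:
[in] almanac.anchor d=2300-10-08
:: 2300-10-08
[in] sums.prime x=-43
:: -43
[in] sums.prime x=86
:: 86
[in] exchanger.asunit v=19 u_from=kB u_to=s
:: ToolError: incompatible units
[in] exchanger.asunit v=-20 u_from=B u_to=MB
:: -1/50000
[in] exchanger.asunit v=68 u_from=yd u_to=km
:: 19431/312500
[in] sums.upend
:: 1/86
[in] sums.plus x=-42
:: -3611/86
[in] almanac.dayname
:: Monday
[in] exchanger.asunit v=816 u_from=kB u_to=MiB
:: 6375/8192
[in] almanac.anchor d=2171-09-08
:: 2171-09-08
[in] sums.peek
:: -3611/86
[in] almanac.anchor d=2117-01-16
:: 2117-01-16


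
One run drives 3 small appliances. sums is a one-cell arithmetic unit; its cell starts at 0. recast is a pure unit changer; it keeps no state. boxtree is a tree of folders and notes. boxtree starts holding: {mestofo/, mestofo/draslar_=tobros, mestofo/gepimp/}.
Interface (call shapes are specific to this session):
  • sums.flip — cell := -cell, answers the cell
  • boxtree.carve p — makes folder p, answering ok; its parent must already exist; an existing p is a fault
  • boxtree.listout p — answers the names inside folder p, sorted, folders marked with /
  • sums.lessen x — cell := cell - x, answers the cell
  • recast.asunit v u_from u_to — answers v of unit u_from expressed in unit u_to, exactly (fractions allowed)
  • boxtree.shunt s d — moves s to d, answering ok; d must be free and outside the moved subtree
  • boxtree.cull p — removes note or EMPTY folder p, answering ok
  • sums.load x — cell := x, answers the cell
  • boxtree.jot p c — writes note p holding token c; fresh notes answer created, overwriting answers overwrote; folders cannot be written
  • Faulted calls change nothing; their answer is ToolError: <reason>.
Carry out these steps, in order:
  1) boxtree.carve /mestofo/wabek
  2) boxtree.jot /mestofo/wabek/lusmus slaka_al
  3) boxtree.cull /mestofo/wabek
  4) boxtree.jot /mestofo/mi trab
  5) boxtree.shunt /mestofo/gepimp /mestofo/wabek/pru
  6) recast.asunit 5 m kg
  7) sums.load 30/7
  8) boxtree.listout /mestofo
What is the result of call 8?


·→ boxtree.carve(/mestofo/wabek)
·← ok
·→ boxtree.jot(/mestofo/wabek/lusmus, slaka_al)
·← created
·→ boxtree.cull(/mestofo/wabek)
·← ToolError: not empty
·→ boxtree.jot(/mestofo/mi, trab)
·← created
·→ boxtree.shunt(/mestofo/gepimp, /mestofo/wabek/pru)
·← ok
·→ recast.asunit(5, m, kg)
·← ToolError: incompatible units
·→ sums.load(30/7)
·← 30/7
·→ boxtree.listout(/mestofo)
·← [draslar_, mi, wabek/]

Answer: [draslar_, mi, wabek/]


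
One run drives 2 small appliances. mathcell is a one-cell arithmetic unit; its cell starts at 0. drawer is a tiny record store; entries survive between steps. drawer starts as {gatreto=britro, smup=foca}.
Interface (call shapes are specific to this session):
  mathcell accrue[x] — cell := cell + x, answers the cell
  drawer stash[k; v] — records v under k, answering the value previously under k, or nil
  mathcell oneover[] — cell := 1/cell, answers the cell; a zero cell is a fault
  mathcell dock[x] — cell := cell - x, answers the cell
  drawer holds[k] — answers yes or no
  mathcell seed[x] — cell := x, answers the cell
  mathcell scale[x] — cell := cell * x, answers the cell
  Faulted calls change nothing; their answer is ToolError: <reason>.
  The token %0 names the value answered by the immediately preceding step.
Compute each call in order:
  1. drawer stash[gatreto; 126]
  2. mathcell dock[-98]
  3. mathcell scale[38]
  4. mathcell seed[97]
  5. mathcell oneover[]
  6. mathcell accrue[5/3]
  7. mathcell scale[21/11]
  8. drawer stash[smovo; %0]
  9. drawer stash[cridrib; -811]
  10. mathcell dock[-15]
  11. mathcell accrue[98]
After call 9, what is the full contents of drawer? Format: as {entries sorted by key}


==> drawer stash(k→gatreto, v→126)
<== britro
==> mathcell dock(x→-98)
<== 98
==> mathcell scale(x→38)
<== 3724
==> mathcell seed(x→97)
<== 97
==> mathcell oneover()
<== 1/97
==> mathcell accrue(x→5/3)
<== 488/291
==> mathcell scale(x→21/11)
<== 3416/1067
==> drawer stash(k→smovo, v→%0)
<== nil
==> drawer stash(k→cridrib, v→-811)
<== nil
==> mathcell dock(x→-15)
<== 19421/1067
==> mathcell accrue(x→98)
<== 123987/1067

Answer: {cridrib=-811, gatreto=126, smovo=3416/1067, smup=foca}


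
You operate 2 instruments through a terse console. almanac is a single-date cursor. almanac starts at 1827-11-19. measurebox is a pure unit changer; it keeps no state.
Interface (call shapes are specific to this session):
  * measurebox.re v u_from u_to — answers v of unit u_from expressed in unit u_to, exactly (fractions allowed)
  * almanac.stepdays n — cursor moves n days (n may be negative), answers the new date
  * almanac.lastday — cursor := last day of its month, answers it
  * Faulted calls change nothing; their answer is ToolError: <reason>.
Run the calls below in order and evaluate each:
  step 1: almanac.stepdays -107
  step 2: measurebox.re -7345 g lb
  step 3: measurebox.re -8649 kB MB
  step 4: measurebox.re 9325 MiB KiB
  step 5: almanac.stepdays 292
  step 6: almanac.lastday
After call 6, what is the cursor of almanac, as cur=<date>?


-- 1. stepdays(-107) == 1827-08-04
-- 2. re(-7345, g, lb) == -734500000/45359237
-- 3. re(-8649, kB, MB) == -8649/1000
-- 4. re(9325, MiB, KiB) == 9548800
-- 5. stepdays(292) == 1828-05-22
-- 6. lastday() == 1828-05-31

Answer: cur=1828-05-31


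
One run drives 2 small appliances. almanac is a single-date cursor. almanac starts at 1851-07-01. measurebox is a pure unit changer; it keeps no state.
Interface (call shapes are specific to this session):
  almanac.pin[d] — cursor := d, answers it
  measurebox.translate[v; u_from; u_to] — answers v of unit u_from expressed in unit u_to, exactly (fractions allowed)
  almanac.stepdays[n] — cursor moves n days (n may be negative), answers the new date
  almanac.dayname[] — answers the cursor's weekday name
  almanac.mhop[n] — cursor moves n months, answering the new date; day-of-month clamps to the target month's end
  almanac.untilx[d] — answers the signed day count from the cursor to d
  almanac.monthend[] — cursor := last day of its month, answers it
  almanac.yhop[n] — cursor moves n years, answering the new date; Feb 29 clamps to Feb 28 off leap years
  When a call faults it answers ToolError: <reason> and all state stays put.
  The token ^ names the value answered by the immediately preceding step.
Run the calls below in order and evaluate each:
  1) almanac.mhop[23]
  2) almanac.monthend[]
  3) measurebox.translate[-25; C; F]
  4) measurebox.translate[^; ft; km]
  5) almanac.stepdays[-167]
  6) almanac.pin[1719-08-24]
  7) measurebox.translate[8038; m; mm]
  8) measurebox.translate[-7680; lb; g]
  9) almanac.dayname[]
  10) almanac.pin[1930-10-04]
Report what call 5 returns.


Answer: 1853-01-14

Derivation:
-- almanac.mhop(23) : 1853-06-01
-- almanac.monthend() : 1853-06-30
-- measurebox.translate(-25, C, F) : -13
-- measurebox.translate(^, ft, km) : -4953/1250000
-- almanac.stepdays(-167) : 1853-01-14
-- almanac.pin(1719-08-24) : 1719-08-24
-- measurebox.translate(8038, m, mm) : 8038000
-- measurebox.translate(-7680, lb, g) : -2177243376/625
-- almanac.dayname() : Thursday
-- almanac.pin(1930-10-04) : 1930-10-04


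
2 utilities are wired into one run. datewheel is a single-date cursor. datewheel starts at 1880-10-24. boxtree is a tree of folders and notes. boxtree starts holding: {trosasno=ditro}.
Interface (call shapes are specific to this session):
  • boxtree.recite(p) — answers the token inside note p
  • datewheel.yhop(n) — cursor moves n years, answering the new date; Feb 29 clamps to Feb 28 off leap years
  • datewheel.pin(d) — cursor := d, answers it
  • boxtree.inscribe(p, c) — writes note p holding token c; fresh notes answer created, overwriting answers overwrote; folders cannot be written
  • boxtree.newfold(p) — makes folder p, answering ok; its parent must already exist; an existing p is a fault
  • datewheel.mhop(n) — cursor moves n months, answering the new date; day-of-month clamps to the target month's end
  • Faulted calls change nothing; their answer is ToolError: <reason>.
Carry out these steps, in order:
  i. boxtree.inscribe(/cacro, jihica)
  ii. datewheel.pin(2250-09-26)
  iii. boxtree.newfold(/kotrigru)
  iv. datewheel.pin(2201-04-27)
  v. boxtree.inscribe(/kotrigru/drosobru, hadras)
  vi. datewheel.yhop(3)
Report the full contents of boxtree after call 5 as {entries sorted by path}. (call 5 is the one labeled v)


Answer: {cacro=jihica, kotrigru/, kotrigru/drosobru=hadras, trosasno=ditro}

Derivation:
I try boxtree.inscribe with p=/cacro, c=jihica, and get created.
I try datewheel.pin with d=2250-09-26: 2250-09-26.
Using boxtree.newfold with p=/kotrigru, giving ok.
Next I call datewheel.pin with d=2201-04-27, → 2201-04-27.
Using boxtree.inscribe with p=/kotrigru/drosobru, c=hadras, which returns created.
I run datewheel.yhop with n=3: 2204-04-27.


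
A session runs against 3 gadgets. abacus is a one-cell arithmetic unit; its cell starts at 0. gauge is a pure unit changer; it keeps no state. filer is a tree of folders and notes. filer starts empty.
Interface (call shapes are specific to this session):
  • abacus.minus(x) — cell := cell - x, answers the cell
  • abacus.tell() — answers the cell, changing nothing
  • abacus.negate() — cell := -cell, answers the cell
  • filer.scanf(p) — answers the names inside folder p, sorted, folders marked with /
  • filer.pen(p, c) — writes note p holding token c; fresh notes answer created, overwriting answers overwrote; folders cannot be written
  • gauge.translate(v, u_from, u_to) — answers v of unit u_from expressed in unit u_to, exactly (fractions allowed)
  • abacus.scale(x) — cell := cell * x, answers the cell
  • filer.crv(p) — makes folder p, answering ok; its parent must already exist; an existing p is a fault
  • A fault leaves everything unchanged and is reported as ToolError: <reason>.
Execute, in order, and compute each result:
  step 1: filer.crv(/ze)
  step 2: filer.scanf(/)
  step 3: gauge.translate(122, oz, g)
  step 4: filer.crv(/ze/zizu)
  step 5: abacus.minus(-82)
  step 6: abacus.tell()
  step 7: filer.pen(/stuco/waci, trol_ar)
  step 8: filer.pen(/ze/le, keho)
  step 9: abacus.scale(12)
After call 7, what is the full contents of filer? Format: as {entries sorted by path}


Answer: {ze/, ze/zizu/}

Derivation:
[in] crv p=/ze
  ok
[in] scanf p=/
  [ze/]
[in] translate v=122 u_from=oz u_to=g
  2766913457/800000
[in] crv p=/ze/zizu
  ok
[in] minus x=-82
  82
[in] tell
  82
[in] pen p=/stuco/waci c=trol_ar
  ToolError: no parent
[in] pen p=/ze/le c=keho
  created
[in] scale x=12
  984


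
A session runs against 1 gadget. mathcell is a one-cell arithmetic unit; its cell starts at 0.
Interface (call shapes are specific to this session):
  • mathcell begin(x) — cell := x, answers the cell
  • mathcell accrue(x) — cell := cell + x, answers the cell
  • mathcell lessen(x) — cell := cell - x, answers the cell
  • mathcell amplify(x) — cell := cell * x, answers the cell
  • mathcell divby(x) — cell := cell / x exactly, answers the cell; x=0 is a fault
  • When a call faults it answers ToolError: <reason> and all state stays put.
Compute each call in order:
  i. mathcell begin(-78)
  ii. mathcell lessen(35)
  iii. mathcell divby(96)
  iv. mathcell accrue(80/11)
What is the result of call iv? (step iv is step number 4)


Answer: 6437/1056

Derivation:
Next I call mathcell begin using x: -78, and get -78.
I try mathcell lessen using x: 35, — result: -113.
Invoking mathcell divby using x: 96, and see -113/96.
Now I run mathcell accrue using x: 80/11, → 6437/1056.


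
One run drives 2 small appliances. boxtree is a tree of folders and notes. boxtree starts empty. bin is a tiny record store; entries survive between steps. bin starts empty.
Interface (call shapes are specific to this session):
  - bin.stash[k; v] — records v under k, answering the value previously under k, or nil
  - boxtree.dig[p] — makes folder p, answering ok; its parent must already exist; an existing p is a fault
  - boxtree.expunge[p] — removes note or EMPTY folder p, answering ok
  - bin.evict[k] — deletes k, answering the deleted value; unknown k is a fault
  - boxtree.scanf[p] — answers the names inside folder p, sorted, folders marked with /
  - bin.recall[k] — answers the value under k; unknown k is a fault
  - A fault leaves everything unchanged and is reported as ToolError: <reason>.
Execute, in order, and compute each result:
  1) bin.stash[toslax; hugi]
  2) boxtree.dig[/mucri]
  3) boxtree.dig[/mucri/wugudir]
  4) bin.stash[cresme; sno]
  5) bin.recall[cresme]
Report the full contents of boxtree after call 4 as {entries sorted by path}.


;; 1. bin.stash(k=toslax, v=hugi) == nil
;; 2. boxtree.dig(p=/mucri) == ok
;; 3. boxtree.dig(p=/mucri/wugudir) == ok
;; 4. bin.stash(k=cresme, v=sno) == nil
;; 5. bin.recall(k=cresme) == sno

Answer: {mucri/, mucri/wugudir/}


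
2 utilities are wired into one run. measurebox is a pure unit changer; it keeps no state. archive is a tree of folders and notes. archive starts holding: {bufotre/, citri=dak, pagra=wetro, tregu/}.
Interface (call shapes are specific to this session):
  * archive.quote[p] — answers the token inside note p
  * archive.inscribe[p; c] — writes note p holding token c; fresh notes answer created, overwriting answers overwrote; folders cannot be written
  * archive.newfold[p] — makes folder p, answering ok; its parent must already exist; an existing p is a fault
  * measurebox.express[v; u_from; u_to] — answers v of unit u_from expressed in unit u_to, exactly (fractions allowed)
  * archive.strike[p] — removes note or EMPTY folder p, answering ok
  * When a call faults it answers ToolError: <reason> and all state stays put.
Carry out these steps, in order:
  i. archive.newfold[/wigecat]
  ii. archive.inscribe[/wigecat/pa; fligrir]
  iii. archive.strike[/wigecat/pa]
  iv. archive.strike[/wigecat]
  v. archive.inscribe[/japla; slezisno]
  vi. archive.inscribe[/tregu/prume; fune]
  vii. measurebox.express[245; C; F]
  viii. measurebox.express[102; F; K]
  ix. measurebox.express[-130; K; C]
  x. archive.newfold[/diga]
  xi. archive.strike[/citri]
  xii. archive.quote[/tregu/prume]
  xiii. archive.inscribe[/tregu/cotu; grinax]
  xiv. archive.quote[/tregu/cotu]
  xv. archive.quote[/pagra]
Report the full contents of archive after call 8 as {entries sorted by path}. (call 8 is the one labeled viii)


Answer: {bufotre/, citri=dak, japla=slezisno, pagra=wetro, tregu/, tregu/prume=fune}

Derivation:
~$ archive.newfold p=/wigecat
= ok
~$ archive.inscribe p=/wigecat/pa c=fligrir
= created
~$ archive.strike p=/wigecat/pa
= ok
~$ archive.strike p=/wigecat
= ok
~$ archive.inscribe p=/japla c=slezisno
= created
~$ archive.inscribe p=/tregu/prume c=fune
= created
~$ measurebox.express v=245 u_from=C u_to=F
= 473
~$ measurebox.express v=102 u_from=F u_to=K
= 56167/180
~$ measurebox.express v=-130 u_from=K u_to=C
= -8063/20
~$ archive.newfold p=/diga
= ok
~$ archive.strike p=/citri
= ok
~$ archive.quote p=/tregu/prume
= fune
~$ archive.inscribe p=/tregu/cotu c=grinax
= created
~$ archive.quote p=/tregu/cotu
= grinax
~$ archive.quote p=/pagra
= wetro


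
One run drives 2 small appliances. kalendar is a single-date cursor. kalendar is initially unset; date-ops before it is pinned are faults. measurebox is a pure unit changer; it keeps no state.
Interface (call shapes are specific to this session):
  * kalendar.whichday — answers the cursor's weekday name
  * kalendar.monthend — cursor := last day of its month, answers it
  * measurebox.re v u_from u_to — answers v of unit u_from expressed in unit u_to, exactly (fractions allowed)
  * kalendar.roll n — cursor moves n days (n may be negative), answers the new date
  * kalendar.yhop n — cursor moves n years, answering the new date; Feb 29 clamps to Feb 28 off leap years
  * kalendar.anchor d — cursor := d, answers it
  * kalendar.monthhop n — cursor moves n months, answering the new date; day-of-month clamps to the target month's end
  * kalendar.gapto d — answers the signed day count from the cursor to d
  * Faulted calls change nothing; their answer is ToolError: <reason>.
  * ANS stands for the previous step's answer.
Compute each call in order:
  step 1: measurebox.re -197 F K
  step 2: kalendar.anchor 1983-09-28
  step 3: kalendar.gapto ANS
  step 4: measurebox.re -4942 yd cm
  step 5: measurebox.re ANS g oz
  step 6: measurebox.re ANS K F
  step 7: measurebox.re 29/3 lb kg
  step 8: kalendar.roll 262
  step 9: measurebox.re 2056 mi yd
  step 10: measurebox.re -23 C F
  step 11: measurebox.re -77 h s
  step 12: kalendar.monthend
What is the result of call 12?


·→ re(v: -197, u_from: F, u_to: K)
·← 26267/180
·→ anchor(d: 1983-09-28)
·← 1983-09-28
·→ gapto(d: ANS)
·← 0
·→ re(v: -4942, u_from: yd, u_to: cm)
·← -11297412/25
·→ re(v: ANS, u_from: g, u_to: oz)
·← -103290624000/6479891
·→ re(v: ANS, u_from: K, u_to: F)
·← -18890173469597/647989100
·→ re(v: 29/3, u_from: lb, u_to: kg)
·← 1315417873/300000000
·→ roll(n: 262)
·← 1984-06-16
·→ re(v: 2056, u_from: mi, u_to: yd)
·← 3618560
·→ re(v: -23, u_from: C, u_to: F)
·← -47/5
·→ re(v: -77, u_from: h, u_to: s)
·← -277200
·→ monthend()
·← 1984-06-30

Answer: 1984-06-30
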